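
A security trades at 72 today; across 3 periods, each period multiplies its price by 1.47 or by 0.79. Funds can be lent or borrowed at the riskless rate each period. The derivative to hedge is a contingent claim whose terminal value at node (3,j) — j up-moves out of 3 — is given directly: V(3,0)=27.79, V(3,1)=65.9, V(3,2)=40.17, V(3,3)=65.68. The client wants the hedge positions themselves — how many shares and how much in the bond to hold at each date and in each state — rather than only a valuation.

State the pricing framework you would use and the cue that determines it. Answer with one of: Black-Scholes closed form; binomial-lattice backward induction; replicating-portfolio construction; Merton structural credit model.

framework: replicating-portfolio construction

Key observation: what is demanded is not a single number but the (Δ, B) position at each node of the 1.47/0.79 tree starting at 72; constructing those positions is the replicating-portfolio method.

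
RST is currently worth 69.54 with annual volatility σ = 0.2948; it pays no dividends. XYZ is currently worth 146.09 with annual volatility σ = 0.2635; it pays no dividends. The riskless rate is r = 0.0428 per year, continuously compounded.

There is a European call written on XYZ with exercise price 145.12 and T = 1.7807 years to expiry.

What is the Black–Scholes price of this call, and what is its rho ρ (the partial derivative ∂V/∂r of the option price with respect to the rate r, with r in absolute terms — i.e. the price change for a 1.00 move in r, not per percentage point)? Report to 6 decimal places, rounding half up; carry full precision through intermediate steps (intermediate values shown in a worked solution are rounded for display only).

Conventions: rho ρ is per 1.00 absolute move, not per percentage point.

price = 25.922134
ρ = 125.443312

σ√T = 0.2635·√1.7807 = 0.351622
d₁ = (ln(S/K) + (r+σ²/2)T) / (σ√T) = (ln(146.09/145.12) + (0.0428+0.2635²/2)·1.7807) / 0.351622 = (0.006662 + 0.138033) / 0.351622 = 0.411507
d₂ = d₁ − σ√T = 0.411507 − 0.351622 = 0.059885
e^{−rT} = 0.926618
N(d₁) = 0.659650,  N(d₂) = 0.523876
Call price V = S·N(d₁) − K·e^{−rT}·N(d₂) = 96.368201 − 70.446067 = 25.922134
ρ = K·T·e^{−rT}·N(d₂) = 125.443312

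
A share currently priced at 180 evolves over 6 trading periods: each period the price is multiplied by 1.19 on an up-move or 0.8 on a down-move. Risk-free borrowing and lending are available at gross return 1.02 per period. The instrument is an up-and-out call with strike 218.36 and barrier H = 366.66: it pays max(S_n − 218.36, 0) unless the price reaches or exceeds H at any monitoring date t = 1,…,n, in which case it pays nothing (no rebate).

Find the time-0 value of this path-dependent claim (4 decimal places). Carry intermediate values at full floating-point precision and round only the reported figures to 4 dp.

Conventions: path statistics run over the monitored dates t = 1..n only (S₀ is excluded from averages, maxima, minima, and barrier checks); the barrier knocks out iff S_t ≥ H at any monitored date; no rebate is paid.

price = 17.0917

Under the martingale measure an up-move has probability p* = 0.5641; value the claim as the probability-weighted average of per-path payoffs, discounted 6 periods at R = 1.02.
Enumerate all 2^6 = 64 price paths (U = up ×1.19, D = down ×0.8); each path with k up-moves has probability p*^k·(1−p*)^(6−k).
DDDDDD: M=144.0000, payoff=0.0000, prob=0.006860
UDDDDD: M=214.2000, payoff=0.0000, prob=0.008877
DUDDDD: M=171.3600, payoff=0.0000, prob=0.008877
UUDDDD: M=254.8980, payoff=0.0000, prob=0.011488
DDUDDD: M=144.0000, payoff=0.0000, prob=0.008877
UDUDDD: M=214.2000, payoff=0.0000, prob=0.011488
DUUDDD: M=203.9184, payoff=0.0000, prob=0.011488
UUUDDD: M=303.3286, payoff=0.0000, prob=0.014867
DDDUDD: M=144.0000, payoff=0.0000, prob=0.008877
UDDUDD: M=214.2000, payoff=0.0000, prob=0.011488
DUDUDD: M=171.3600, payoff=0.0000, prob=0.011488
UUDUDD: M=254.8980, payoff=0.0000, prob=0.014867
DDUUDD: M=163.1347, payoff=0.0000, prob=0.011488
UDUUDD: M=242.6629, payoff=0.0000, prob=0.014867
DUUUDD: M=242.6629, payoff=0.0000, prob=0.014867
UUUUDD: M=360.9611, payoff=12.6551, prob=0.019240
DDDDUD: M=144.0000, payoff=0.0000, prob=0.008877
UDDDUD: M=214.2000, payoff=0.0000, prob=0.011488
DUDDUD: M=171.3600, payoff=0.0000, prob=0.011488
UUDDUD: M=254.8980, payoff=0.0000, prob=0.014867
DDUDUD: M=144.0000, payoff=0.0000, prob=0.011488
UDUDUD: M=214.2000, payoff=0.0000, prob=0.014867
DUUDUD: M=203.9184, payoff=0.0000, prob=0.014867
UUUDUD: M=303.3286, payoff=12.6551, prob=0.019240
DDDUUD: M=144.0000, payoff=0.0000, prob=0.011488
UDDUUD: M=214.2000, payoff=0.0000, prob=0.014867
DUDUUD: M=194.1303, payoff=0.0000, prob=0.014867
UUDUUD: M=288.7688, payoff=12.6551, prob=0.019240
DDUUUD: M=194.1303, payoff=0.0000, prob=0.014867
UDUUUD: M=288.7688, payoff=12.6551, prob=0.019240
DUUUUD: M=288.7688, payoff=12.6551, prob=0.019240
UUUUUD: M=429.5437, payoff=0.0000, prob=0.024899
DDDDDU: M=144.0000, payoff=0.0000, prob=0.008877
UDDDDU: M=214.2000, payoff=0.0000, prob=0.011488
DUDDDU: M=171.3600, payoff=0.0000, prob=0.011488
UUDDDU: M=254.8980, payoff=0.0000, prob=0.014867
DDUDDU: M=144.0000, payoff=0.0000, prob=0.011488
UDUDDU: M=214.2000, payoff=0.0000, prob=0.014867
DUUDDU: M=203.9184, payoff=0.0000, prob=0.014867
UUUDDU: M=303.3286, payoff=12.6551, prob=0.019240
DDDUDU: M=144.0000, payoff=0.0000, prob=0.011488
UDDUDU: M=214.2000, payoff=0.0000, prob=0.014867
DUDUDU: M=171.3600, payoff=0.0000, prob=0.014867
UUDUDU: M=254.8980, payoff=12.6551, prob=0.019240
DDUUDU: M=163.1347, payoff=0.0000, prob=0.014867
UDUUDU: M=242.6629, payoff=12.6551, prob=0.019240
DUUUDU: M=242.6629, payoff=12.6551, prob=0.019240
UUUUDU: M=360.9611, payoff=125.2749, prob=0.024899
DDDDUU: M=144.0000, payoff=0.0000, prob=0.011488
UDDDUU: M=214.2000, payoff=0.0000, prob=0.014867
DUDDUU: M=171.3600, payoff=0.0000, prob=0.014867
UUDDUU: M=254.8980, payoff=12.6551, prob=0.019240
DDUDUU: M=155.3043, payoff=0.0000, prob=0.014867
UDUDUU: M=231.0151, payoff=12.6551, prob=0.019240
DUUDUU: M=231.0151, payoff=12.6551, prob=0.019240
UUUDUU: M=343.6349, payoff=125.2749, prob=0.024899
DDDUUU: M=155.3043, payoff=0.0000, prob=0.014867
UDDUUU: M=231.0151, payoff=12.6551, prob=0.019240
DUDUUU: M=231.0151, payoff=12.6551, prob=0.019240
UUDUUU: M=343.6349, payoff=125.2749, prob=0.024899
DDUUUU: M=231.0151, payoff=12.6551, prob=0.019240
UDUUUU: M=343.6349, payoff=125.2749, prob=0.024899
DUUUUU: M=343.6349, payoff=125.2749, prob=0.024899
UUUUUU: M=511.1570, payoff=0.0000, prob=0.032222
Price = Σ prob·payoff / R^6 = 19.248063 / 1.126162 = 17.0917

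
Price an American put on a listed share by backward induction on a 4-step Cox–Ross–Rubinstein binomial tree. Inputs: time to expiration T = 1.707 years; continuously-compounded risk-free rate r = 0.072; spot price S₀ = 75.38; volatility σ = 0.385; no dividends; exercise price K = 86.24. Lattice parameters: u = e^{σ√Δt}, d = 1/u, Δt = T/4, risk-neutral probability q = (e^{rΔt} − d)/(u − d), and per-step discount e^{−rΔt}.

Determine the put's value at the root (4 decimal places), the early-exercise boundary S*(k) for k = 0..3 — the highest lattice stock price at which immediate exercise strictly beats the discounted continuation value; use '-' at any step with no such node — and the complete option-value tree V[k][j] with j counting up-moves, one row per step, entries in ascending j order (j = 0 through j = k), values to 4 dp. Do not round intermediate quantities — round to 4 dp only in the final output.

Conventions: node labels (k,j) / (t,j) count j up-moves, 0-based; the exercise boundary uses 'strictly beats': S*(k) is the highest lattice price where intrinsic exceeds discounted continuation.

Δt=0.42675  u=1.28596  d=0.77763  q=0.49884  discount=0.96974
step 4 (expiry): payoffs max(K−S,0) = 58.6757 40.6572 10.8600 0.0000 0.0000
step 3: (k=3,j=0): S=35.4465, K−S=50.7935, hold=48.1840 ⇒ V=50.7935 exercise | (k=3,j=1): S=58.6177, K−S=27.6223, hold=25.0128 ⇒ V=27.6223 exercise | (k=3,j=2): S=96.9357, K−S=0.0000, hold=5.2780 ⇒ V=5.2780 continue | (k=3,j=3): S=160.3018, K−S=0.0000, hold=0.0000 ⇒ V=0.0000 continue  boundary S*=58.6177
step 2: (k=2,j=0): S=45.5828, K−S=40.6572, hold=38.0477 ⇒ V=40.6572 exercise | (k=2,j=1): S=75.3800, K−S=10.8600, hold=15.9776 ⇒ V=15.9776 continue | (k=2,j=2): S=124.6554, K−S=0.0000, hold=2.5651 ⇒ V=2.5651 continue  boundary S*=45.5828
step 1: (k=1,j=0): S=58.6177, K−S=27.6223, hold=27.4884 ⇒ V=27.6223 exercise | (k=1,j=1): S=96.9357, K−S=0.0000, hold=9.0059 ⇒ V=9.0059 continue  boundary S*=58.6177
step 0: (k=0,j=0): S=75.3800, K−S=10.8600, hold=17.7810 ⇒ V=17.7810 continue  boundary S*=-

price = 17.7810
boundary = - 58.6177 45.5828 58.6177
tree:
17.7810
27.6223 9.0059
40.6572 15.9776 2.5651
50.7935 27.6223 5.2780 0.0000
58.6757 40.6572 10.8600 0.0000 0.0000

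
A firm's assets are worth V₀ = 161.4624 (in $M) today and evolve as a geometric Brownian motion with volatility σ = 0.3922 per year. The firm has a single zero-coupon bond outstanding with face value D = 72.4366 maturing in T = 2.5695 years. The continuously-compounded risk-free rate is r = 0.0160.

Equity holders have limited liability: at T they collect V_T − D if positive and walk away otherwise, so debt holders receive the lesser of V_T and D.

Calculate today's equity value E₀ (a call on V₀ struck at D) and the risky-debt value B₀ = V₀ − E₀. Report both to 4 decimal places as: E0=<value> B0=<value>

E0=94.6306 B0=66.8318

With assets at 161.4624 and a single debt payment of 72.4366 at 2.5695 years:
d₁ = [ln(V₀/D) + (r + σ²/2)T] / (σ√T)
   = [ln(161.4624/72.4366) + (0.0160 + 0.5·0.3922²)·2.5695] / (0.3922·√2.5695)
   = [0.801561 + 0.238733] / 0.628683 = 1.654719
d₂ = d₁ − σ√T = 1.654719 − 0.628683 = 1.026035
N(d₁) = 0.951009,  N(d₂) = 0.847563,  e^(−rT) = 0.959722
E₀ = V₀·N(d₁) − D·e^(−rT)·N(d₂)
   = 161.4624·0.951009 − 72.4366·0.959722·0.847563 = 94.630552
B₀ = V₀ − E₀ = 161.4624 − 94.630552 = 66.831848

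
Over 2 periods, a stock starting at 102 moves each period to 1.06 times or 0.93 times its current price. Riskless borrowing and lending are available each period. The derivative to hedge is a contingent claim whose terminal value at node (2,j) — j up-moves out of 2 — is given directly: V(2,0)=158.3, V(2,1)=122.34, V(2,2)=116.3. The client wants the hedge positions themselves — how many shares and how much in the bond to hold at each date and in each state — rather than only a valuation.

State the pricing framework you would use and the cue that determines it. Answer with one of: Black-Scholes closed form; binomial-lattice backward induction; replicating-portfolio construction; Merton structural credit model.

Key observation: what is demanded is not a single number but the (Δ, B) position at each node of the 1.06/0.93 tree starting at 102; constructing those positions is the replicating-portfolio method.

framework: replicating-portfolio construction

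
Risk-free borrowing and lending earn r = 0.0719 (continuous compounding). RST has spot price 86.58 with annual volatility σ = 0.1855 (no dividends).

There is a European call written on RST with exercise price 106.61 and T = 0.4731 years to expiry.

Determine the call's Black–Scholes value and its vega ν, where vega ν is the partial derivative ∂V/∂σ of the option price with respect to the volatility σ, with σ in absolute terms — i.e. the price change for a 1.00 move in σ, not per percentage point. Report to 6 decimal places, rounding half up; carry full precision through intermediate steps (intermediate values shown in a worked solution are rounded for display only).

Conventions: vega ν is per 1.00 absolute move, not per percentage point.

price = 0.476975
ν = 10.196513

σ√T = 0.1855·√0.4731 = 0.127591
d₁ = (ln(S/K) + (r+σ²/2)T) / (σ√T) = (ln(86.58/106.61) + (0.0719+0.1855²/2)·0.4731) / 0.127591 = (-0.208108 + 0.042156) / 0.127591 = -1.300662
d₂ = d₁ − σ√T = -1.300662 − 0.127591 = -1.428253
e^{−rT} = 0.966556
N(d₁) = 0.096687,  N(d₂) = 0.076610
Call price V = S·N(d₁) − K·e^{−rT}·N(d₂) = 8.371175 − 7.894199 = 0.476975
φ(d₁) = (1/√(2π))·e^{−d₁²/2} = 0.171221
ν = S·φ(d₁)·√T = 10.196513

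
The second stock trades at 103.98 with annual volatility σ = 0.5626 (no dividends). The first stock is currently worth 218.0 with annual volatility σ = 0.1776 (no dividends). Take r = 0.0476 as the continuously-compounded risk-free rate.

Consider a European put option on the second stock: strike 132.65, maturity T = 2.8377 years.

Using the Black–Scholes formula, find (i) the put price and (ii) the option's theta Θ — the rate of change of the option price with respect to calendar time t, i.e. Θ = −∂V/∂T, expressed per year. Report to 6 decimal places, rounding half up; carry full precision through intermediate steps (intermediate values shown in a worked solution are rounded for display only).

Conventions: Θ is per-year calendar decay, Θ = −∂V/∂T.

σ√T = 0.5626·√2.8377 = 0.947726
d₁ = (ln(S/K) + (r+σ²/2)T) / (σ√T) = (ln(103.98/132.65) + (0.0476+0.5626²/2)·2.8377) / 0.947726 = (-0.243516 + 0.584167) / 0.947726 = 0.359441
d₂ = d₁ − σ√T = 0.359441 − 0.947726 = -0.588285
e^{−rT} = 0.873651
N(−d₁) = 0.359633,  N(−d₂) = 0.721830
Put price V = K·e^{−rT}·N(−d₂) − S·N(−d₁) = 83.652678 − 37.394601 = 46.258077
φ(d₁) = (1/√(2π))·e^{−d₁²/2} = 0.373986
Θ = −S·φ(d₁)·σ/(2√T) + r·K·e^{−rT}·N(−d₂) = −6.493688 + 3.981867 = -2.511821

price = 46.258077
Θ = -2.511821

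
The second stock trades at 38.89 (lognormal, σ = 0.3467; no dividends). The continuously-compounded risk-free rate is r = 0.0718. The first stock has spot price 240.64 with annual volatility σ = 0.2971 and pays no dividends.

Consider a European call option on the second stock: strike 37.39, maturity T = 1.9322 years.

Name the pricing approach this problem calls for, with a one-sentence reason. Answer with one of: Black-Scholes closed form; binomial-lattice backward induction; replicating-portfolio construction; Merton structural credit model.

framework: Black-Scholes closed form

Key observation: the instrument is a plain European call (strike 37.39) on a lognormal asset; the exact continuous-time formula applies directly.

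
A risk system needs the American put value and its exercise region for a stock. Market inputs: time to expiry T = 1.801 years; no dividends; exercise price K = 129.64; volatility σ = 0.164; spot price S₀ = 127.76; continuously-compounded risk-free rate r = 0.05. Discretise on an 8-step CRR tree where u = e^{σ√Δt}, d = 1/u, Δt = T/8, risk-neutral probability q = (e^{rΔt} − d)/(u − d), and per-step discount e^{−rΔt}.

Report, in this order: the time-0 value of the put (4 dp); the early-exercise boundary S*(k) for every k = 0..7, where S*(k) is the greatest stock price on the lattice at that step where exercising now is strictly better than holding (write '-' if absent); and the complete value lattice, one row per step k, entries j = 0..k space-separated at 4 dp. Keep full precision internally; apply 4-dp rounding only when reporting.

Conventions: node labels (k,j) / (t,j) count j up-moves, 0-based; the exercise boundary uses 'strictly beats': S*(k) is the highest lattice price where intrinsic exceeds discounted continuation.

price = 8.2099
boundary = - - 109.3470 101.1609 109.3470 101.1609 109.3470 118.1955
tree:
8.2099
13.1170 4.4150
20.2930 7.5900 1.9411
28.4791 12.6485 3.6601 0.5926
36.0523 20.2930 6.7336 1.2528 0.0716
43.0586 28.4791 11.9793 2.6350 0.1621 0.0000
49.5403 36.0523 20.2930 5.5103 0.3669 0.0000 0.0000
55.5368 43.0586 28.4791 11.4445 0.8305 0.0000 0.0000 0.0000
61.0844 49.5403 36.0523 20.2930 1.8800 0.0000 0.0000 0.0000 0.0000

Δt=0.22512  u=1.08092  d=0.92514  q=0.55322  discount=0.98881
step 8 (expiry): payoffs max(K−S,0) = 61.0844 49.5403 36.0523 20.2930 1.8800 0.0000 0.0000 0.0000 0.0000
step 7: (k=7,j=0): S=74.1032, K−S=55.5368, hold=54.0858 ⇒ V=55.5368 exercise | (k=7,j=1): S=86.5814, K−S=43.0586, hold=41.6075 ⇒ V=43.0586 exercise | (k=7,j=2): S=101.1609, K−S=28.4791, hold=27.0280 ⇒ V=28.4791 exercise | (k=7,j=3): S=118.1955, K−S=11.4445, hold=9.9934 ⇒ V=11.4445 exercise | (k=7,j=4): S=138.0985, K−S=0.0000, hold=0.8305 ⇒ V=0.8305 continue | (k=7,j=5): S=161.3530, K−S=0.0000, hold=0.0000 ⇒ V=0.0000 continue | (k=7,j=6): S=188.5233, K−S=0.0000, hold=0.0000 ⇒ V=0.0000 continue | (k=7,j=7): S=220.2689, K−S=0.0000, hold=0.0000 ⇒ V=0.0000 continue  boundary S*=118.1955
step 6: (k=6,j=0): S=80.0997, K−S=49.5403, hold=48.0893 ⇒ V=49.5403 exercise | (k=6,j=1): S=93.5877, K−S=36.0523, hold=34.6012 ⇒ V=36.0523 exercise | (k=6,j=2): S=109.3470, K−S=20.2930, hold=18.8419 ⇒ V=20.2930 exercise | (k=6,j=3): S=127.7600, K−S=1.8800, hold=5.5103 ⇒ V=5.5103 continue | (k=6,j=4): S=149.2736, K−S=0.0000, hold=0.3669 ⇒ V=0.3669 continue | (k=6,j=5): S=174.4099, K−S=0.0000, hold=0.0000 ⇒ V=0.0000 continue | (k=6,j=6): S=203.7788, K−S=0.0000, hold=0.0000 ⇒ V=0.0000 continue  boundary S*=109.3470
step 5: (k=5,j=0): S=86.5814, K−S=43.0586, hold=41.6075 ⇒ V=43.0586 exercise | (k=5,j=1): S=101.1609, K−S=28.4791, hold=27.0280 ⇒ V=28.4791 exercise | (k=5,j=2): S=118.1955, K−S=11.4445, hold=11.9793 ⇒ V=11.9793 continue | (k=5,j=3): S=138.0985, K−S=0.0000, hold=2.6350 ⇒ V=2.6350 continue | (k=5,j=4): S=161.3530, K−S=0.0000, hold=0.1621 ⇒ V=0.1621 continue | (k=5,j=5): S=188.5233, K−S=0.0000, hold=0.0000 ⇒ V=0.0000 continue  boundary S*=101.1609
step 4: (k=4,j=0): S=93.5877, K−S=36.0523, hold=34.6012 ⇒ V=36.0523 exercise | (k=4,j=1): S=109.3470, K−S=20.2930, hold=19.1345 ⇒ V=20.2930 exercise | (k=4,j=2): S=127.7600, K−S=1.8800, hold=6.7336 ⇒ V=6.7336 continue | (k=4,j=3): S=149.2736, K−S=0.0000, hold=1.2528 ⇒ V=1.2528 continue | (k=4,j=4): S=174.4099, K−S=0.0000, hold=0.0716 ⇒ V=0.0716 continue  boundary S*=109.3470
step 3: (k=3,j=0): S=101.1609, K−S=28.4791, hold=27.0280 ⇒ V=28.4791 exercise | (k=3,j=1): S=118.1955, K−S=11.4445, hold=12.6485 ⇒ V=12.6485 continue | (k=3,j=2): S=138.0985, K−S=0.0000, hold=3.6601 ⇒ V=3.6601 continue | (k=3,j=3): S=161.3530, K−S=0.0000, hold=0.5926 ⇒ V=0.5926 continue  boundary S*=101.1609
step 2: (k=2,j=0): S=109.3470, K−S=20.2930, hold=19.5006 ⇒ V=20.2930 exercise | (k=2,j=1): S=127.7600, K−S=1.8800, hold=7.5900 ⇒ V=7.5900 continue | (k=2,j=2): S=149.2736, K−S=0.0000, hold=1.9411 ⇒ V=1.9411 continue  boundary S*=109.3470
step 1: (k=1,j=0): S=118.1955, K−S=11.4445, hold=13.1170 ⇒ V=13.1170 continue | (k=1,j=1): S=138.0985, K−S=0.0000, hold=4.4150 ⇒ V=4.4150 continue  boundary S*=-
step 0: (k=0,j=0): S=127.7600, K−S=1.8800, hold=8.2099 ⇒ V=8.2099 continue  boundary S*=-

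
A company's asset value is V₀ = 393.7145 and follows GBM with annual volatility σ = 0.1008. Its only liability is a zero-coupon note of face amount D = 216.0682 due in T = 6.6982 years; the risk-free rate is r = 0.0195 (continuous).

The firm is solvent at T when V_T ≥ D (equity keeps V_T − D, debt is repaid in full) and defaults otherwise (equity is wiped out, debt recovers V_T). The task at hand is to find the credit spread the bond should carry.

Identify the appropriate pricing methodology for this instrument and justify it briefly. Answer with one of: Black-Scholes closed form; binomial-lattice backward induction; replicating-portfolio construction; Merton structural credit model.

Key observation: with the firm-asset dynamics (V₀ = 393.7145) and a single zero-coupon liability of face 216.0682 given, debt value, spread, and default probability all derive from the option view of the balance sheet.

framework: Merton structural credit model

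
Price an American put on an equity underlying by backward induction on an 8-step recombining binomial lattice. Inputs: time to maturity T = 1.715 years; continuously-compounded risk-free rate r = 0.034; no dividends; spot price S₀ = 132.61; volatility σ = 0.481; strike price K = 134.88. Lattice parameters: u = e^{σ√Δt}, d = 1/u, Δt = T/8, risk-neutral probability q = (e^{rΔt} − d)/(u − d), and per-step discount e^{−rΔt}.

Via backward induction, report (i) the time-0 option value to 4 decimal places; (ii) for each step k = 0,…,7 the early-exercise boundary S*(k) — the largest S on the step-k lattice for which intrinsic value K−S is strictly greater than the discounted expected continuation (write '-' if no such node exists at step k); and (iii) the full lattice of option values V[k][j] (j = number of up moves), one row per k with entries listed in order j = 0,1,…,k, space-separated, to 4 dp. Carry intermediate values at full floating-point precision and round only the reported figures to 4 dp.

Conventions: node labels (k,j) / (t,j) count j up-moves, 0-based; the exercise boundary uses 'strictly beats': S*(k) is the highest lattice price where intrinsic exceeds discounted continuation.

price = 30.0828
boundary = - - - 67.9855 54.4122 67.9855 84.9447 106.1344
tree:
30.0828
40.5751 18.2850
53.0404 26.6354 8.8057
66.8945 37.6739 14.1438 2.7002
80.4678 51.3692 22.2492 4.8856 0.1863
91.3312 66.8945 34.0208 8.8302 0.3481 0.0000
100.0257 80.4678 49.9353 15.9417 0.6503 0.0000 0.0000
106.9844 91.3312 66.8945 28.7456 1.2150 0.0000 0.0000 0.0000
112.5537 100.0257 80.4678 49.9353 2.2700 0.0000 0.0000 0.0000 0.0000

params: Δt=0.21438 u=1.24945 d=0.80035 q=0.46084 e^(-rΔt)=0.99274
t_8 payoffs: 112.5537 100.0257 80.4678 49.9353 2.2700 0.0000 0.0000 0.0000 0.0000
t_7: node(7,0) S=27.8956 payoff=106.9844 vs cont=106.0048 → 106.9844 [stop]  node(7,1) S=43.5488 payoff=91.3312 vs cont=90.3517 → 91.3312 [stop]  node(7,2) S=67.9855 payoff=66.8945 vs cont=65.9150 → 66.8945 [stop]  node(7,3) S=106.1344 payoff=28.7456 vs cont=27.7661 → 28.7456 [stop]  node(7,4) S=165.6900 payoff=0.0000 vs cont=1.2150 → 1.2150 [wait]  node(7,5) S=258.6642 payoff=0.0000 vs cont=0.0000 → 0.0000 [wait]  node(7,6) S=403.8094 payoff=0.0000 vs cont=0.0000 → 0.0000 [wait]  node(7,7) S=630.4005 payoff=0.0000 vs cont=0.0000 → 0.0000 [wait]  ⇒ S*(7)=106.1344
t_6: node(6,0) S=34.8543 payoff=100.0257 vs cont=99.0462 → 100.0257 [stop]  node(6,1) S=54.4122 payoff=80.4678 vs cont=79.4883 → 80.4678 [stop]  node(6,2) S=84.9447 payoff=49.9353 vs cont=48.9558 → 49.9353 [stop]  node(6,3) S=132.6100 payoff=2.2700 vs cont=15.9417 → 15.9417 [wait]  node(6,4) S=207.0219 payoff=0.0000 vs cont=0.6503 → 0.6503 [wait]  node(6,5) S=323.1889 payoff=0.0000 vs cont=0.0000 → 0.0000 [wait]  node(6,6) S=504.5410 payoff=0.0000 vs cont=0.0000 → 0.0000 [wait]  ⇒ S*(6)=84.9447
t_5: node(5,0) S=43.5488 payoff=91.3312 vs cont=90.3517 → 91.3312 [stop]  node(5,1) S=67.9855 payoff=66.8945 vs cont=65.9150 → 66.8945 [stop]  node(5,2) S=106.1344 payoff=28.7456 vs cont=34.0208 → 34.0208 [wait]  node(5,3) S=165.6900 payoff=0.0000 vs cont=8.8302 → 8.8302 [wait]  node(5,4) S=258.6642 payoff=0.0000 vs cont=0.3481 → 0.3481 [wait]  node(5,5) S=403.8094 payoff=0.0000 vs cont=0.0000 → 0.0000 [wait]  ⇒ S*(5)=67.9855
t_4: node(4,0) S=54.4122 payoff=80.4678 vs cont=79.4883 → 80.4678 [stop]  node(4,1) S=84.9447 payoff=49.9353 vs cont=51.3692 → 51.3692 [wait]  node(4,2) S=132.6100 payoff=2.2700 vs cont=22.2492 → 22.2492 [wait]  node(4,3) S=207.0219 payoff=0.0000 vs cont=4.8856 → 4.8856 [wait]  node(4,4) S=323.1889 payoff=0.0000 vs cont=0.1863 → 0.1863 [wait]  ⇒ S*(4)=54.4122
t_3: node(3,0) S=67.9855 payoff=66.8945 vs cont=66.5710 → 66.8945 [stop]  node(3,1) S=106.1344 payoff=28.7456 vs cont=37.6739 → 37.6739 [wait]  node(3,2) S=165.6900 payoff=0.0000 vs cont=14.1438 → 14.1438 [wait]  node(3,3) S=258.6642 payoff=0.0000 vs cont=2.7002 → 2.7002 [wait]  ⇒ S*(3)=67.9855
t_2: node(2,0) S=84.9447 payoff=49.9353 vs cont=53.0404 → 53.0404 [wait]  node(2,1) S=132.6100 payoff=2.2700 vs cont=26.6354 → 26.6354 [wait]  node(2,2) S=207.0219 payoff=0.0000 vs cont=8.8057 → 8.8057 [wait]  ⇒ S*(2)=-
t_1: node(1,0) S=106.1344 payoff=28.7456 vs cont=40.5751 → 40.5751 [wait]  node(1,1) S=165.6900 payoff=0.0000 vs cont=18.2850 → 18.2850 [wait]  ⇒ S*(1)=-
t_0: node(0,0) S=132.6100 payoff=2.2700 vs cont=30.0828 → 30.0828 [wait]  ⇒ S*(0)=-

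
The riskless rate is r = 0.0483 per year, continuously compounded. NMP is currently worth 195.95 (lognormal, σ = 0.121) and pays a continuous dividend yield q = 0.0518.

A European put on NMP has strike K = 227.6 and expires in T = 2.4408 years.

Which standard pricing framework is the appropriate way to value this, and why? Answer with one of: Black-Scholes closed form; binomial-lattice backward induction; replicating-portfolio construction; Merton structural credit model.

framework: Black-Scholes closed form

Key observation: with NMP following a GBM at constant σ and r, the European put struck at 227.6 prices in closed form — nothing here needs a stepwise model or a balance sheet.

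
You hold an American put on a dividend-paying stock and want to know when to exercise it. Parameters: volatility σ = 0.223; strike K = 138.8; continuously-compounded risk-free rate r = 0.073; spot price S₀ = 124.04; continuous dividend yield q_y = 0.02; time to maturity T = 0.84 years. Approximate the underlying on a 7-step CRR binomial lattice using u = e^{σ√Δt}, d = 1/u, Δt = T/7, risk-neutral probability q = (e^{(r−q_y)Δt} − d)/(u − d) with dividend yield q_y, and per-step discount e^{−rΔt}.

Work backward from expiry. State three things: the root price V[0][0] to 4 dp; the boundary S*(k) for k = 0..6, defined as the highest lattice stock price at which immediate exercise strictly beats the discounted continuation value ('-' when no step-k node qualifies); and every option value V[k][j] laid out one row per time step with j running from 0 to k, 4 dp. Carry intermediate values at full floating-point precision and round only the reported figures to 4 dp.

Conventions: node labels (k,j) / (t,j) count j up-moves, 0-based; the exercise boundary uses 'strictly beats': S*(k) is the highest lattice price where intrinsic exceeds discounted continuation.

price = 16.9339
boundary = - 114.8187 106.2830 114.8187 106.2830 114.8187 124.0400
tree:
16.9339
23.9813 10.7649
32.5170 16.3728 5.8101
40.4182 23.9813 9.6804 2.3632
47.7320 32.5170 15.5918 4.4295 0.5106
54.5021 40.4182 23.9813 8.1709 1.0775 0.0000
60.7689 47.7320 32.5170 14.7600 2.2737 0.0000 0.0000
66.5698 54.5021 40.4182 23.9813 4.7982 0.0000 0.0000 0.0000

Δt=0.12000, u=1.08031, d=0.92566, q=0.52195, disc=e^(-rΔt)=0.99128
k=7 terminal: V=max(K-S,0) → 66.5698 54.5021 40.4182 23.9813 4.7982 0.0000 0.0000 0.0000
k=6: j=0 S=78.0311 intr=60.7689 cont=59.7454 V=60.7689[EX]; j=1 S=91.0680 intr=47.7320 cont=46.7397 V=47.7320[EX]; j=2 S=106.2830 intr=32.5170 cont=31.5612 V=32.5170[EX]; j=3 S=124.0400 intr=14.7600 cont=13.8468 V=14.7600[EX]; j=4 S=144.7637 intr=0.0000 cont=2.2737 V=2.2737[hold]; j=5 S=168.9499 intr=0.0000 cont=0.0000 V=0.0000[hold]; j=6 S=197.1768 intr=0.0000 cont=0.0000 V=0.0000[hold]  S*(6)=124.0400
k=5: j=0 S=84.2979 intr=54.5021 cont=53.4936 V=54.5021[EX]; j=1 S=98.3818 intr=40.4182 cont=39.4435 V=40.4182[EX]; j=2 S=114.8187 intr=23.9813 cont=23.0459 V=23.9813[EX]; j=3 S=134.0018 intr=4.7982 cont=8.1709 V=8.1709[hold]; j=4 S=156.3899 intr=0.0000 cont=1.0775 V=1.0775[hold]; j=5 S=182.5185 intr=0.0000 cont=0.0000 V=0.0000[hold]  S*(5)=114.8187
k=4: j=0 S=91.0680 intr=47.7320 cont=46.7397 V=47.7320[EX]; j=1 S=106.2830 intr=32.5170 cont=31.5612 V=32.5170[EX]; j=2 S=124.0400 intr=14.7600 cont=15.5918 V=15.5918[hold]; j=3 S=144.7637 intr=0.0000 cont=4.4295 V=4.4295[hold]; j=4 S=168.9499 intr=0.0000 cont=0.5106 V=0.5106[hold]  S*(4)=106.2830
k=3: j=0 S=98.3818 intr=40.4182 cont=39.4435 V=40.4182[EX]; j=1 S=114.8187 intr=23.9813 cont=23.4763 V=23.9813[EX]; j=2 S=134.0018 intr=4.7982 cont=9.6804 V=9.6804[hold]; j=3 S=156.3899 intr=0.0000 cont=2.3632 V=2.3632[hold]  S*(3)=114.8187
k=2: j=0 S=106.2830 intr=32.5170 cont=31.5612 V=32.5170[EX]; j=1 S=124.0400 intr=14.7600 cont=16.3728 V=16.3728[hold]; j=2 S=144.7637 intr=0.0000 cont=5.8101 V=5.8101[hold]  S*(2)=106.2830
k=1: j=0 S=114.8187 intr=23.9813 cont=23.8804 V=23.9813[EX]; j=1 S=134.0018 intr=4.7982 cont=10.7649 V=10.7649[hold]  S*(1)=114.8187
k=0: j=0 S=124.0400 intr=14.7600 cont=16.9339 V=16.9339[hold]  S*(0)=-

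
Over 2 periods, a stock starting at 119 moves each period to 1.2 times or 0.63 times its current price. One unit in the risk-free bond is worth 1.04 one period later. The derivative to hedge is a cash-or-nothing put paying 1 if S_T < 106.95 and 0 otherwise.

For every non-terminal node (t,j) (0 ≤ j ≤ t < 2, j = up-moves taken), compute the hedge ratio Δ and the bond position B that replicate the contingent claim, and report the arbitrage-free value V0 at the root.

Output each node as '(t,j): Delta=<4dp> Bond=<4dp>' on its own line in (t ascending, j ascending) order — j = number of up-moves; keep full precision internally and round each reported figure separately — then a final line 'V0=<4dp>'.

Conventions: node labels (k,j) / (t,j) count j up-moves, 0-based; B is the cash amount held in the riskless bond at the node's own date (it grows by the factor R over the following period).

Arbitrage-free pricing uses the up-move probability p* = (R−d)/(u−d) = 0.7193, discounting each step at R = 1.04.
Expiry values: V(2,0)=1.0000, V(2,1)=1.0000, V(2,2)=0.0000
Node (1,0) S=74.9700: V=(p*·1.0000+(1−p*)·1.0000)/1.04=0.9615; Δ=(1.0000−1.0000)/(89.9640−47.2311)=0.0000; B=V−Δ·S=0.9615
Node (1,1) S=142.8000: V=(p*·0.0000+(1−p*)·1.0000)/1.04=0.2699; Δ=(0.0000−1.0000)/(171.3600−89.9640)=-0.0123; B=V−Δ·S=2.0243
Node (0,0) S=119.0000: V=(p*·0.2699+(1−p*)·0.9615)/1.04=0.4462; Δ=(0.2699−0.9615)/(142.8000−74.9700)=-0.0102; B=V−Δ·S=1.6596
As a check, the time-0 holding Δ(0,0)·S0 + B(0,0) comes to 0.4462 — exactly V0.

(0,0): Delta=-0.0102 Bond=1.6596
(1,0): Delta=0.0000 Bond=0.9615
(1,1): Delta=-0.0123 Bond=2.0243
V0=0.4462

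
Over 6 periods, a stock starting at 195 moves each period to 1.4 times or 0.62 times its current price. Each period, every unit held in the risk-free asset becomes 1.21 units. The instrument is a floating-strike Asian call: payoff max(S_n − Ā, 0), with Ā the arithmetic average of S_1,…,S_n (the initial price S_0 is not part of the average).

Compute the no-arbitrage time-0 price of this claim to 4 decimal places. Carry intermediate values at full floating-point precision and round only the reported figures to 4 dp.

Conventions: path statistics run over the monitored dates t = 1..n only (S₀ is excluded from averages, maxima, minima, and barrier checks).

Risk-neutral up-probability p* = (R−d)/(u−d) = (1.21−0.62)/(1.4−0.62) = 0.7564; the claim prices as the p*-weighted sum of path payoffs discounted by R^6.
Enumerate all 2^6 = 64 price paths (U = up ×1.4, D = down ×0.62); each path with k up-moves has probability p*^k·(1−p*)^(6−k).
DDDDDD: Ā=50.0144, payoff=0.0000, prob=0.000209
UDDDDD: Ā=112.9358, payoff=0.0000, prob=0.000649
DUDDDD: Ā=87.5858, payoff=0.0000, prob=0.000649
UUDDDD: Ā=197.7743, payoff=0.0000, prob=0.002014
DDUDDD: Ā=71.8688, payoff=0.0000, prob=0.000649
UDUDDD: Ā=162.2843, payoff=0.0000, prob=0.002014
DUUDDD: Ā=136.9343, payoff=0.0000, prob=0.002014
UUUDDD: Ā=309.2065, payoff=0.0000, prob=0.006255
DDDUDD: Ā=62.1242, payoff=0.0000, prob=0.000649
UDDUDD: Ā=140.2805, payoff=0.0000, prob=0.002014
DUDUDD: Ā=114.9305, payoff=0.0000, prob=0.002014
UUDUDD: Ā=259.5205, payoff=0.0000, prob=0.006255
DDUUDD: Ā=99.2135, payoff=0.0000, prob=0.002014
UDUUDD: Ā=224.0305, payoff=0.0000, prob=0.006255
DUUUDD: Ā=198.6805, payoff=0.0000, prob=0.006255
UUUUDD: Ā=448.6333, payoff=0.0000, prob=0.019424
DDDDUD: Ā=56.0826, payoff=0.0000, prob=0.000649
UDDDUD: Ā=126.6381, payoff=0.0000, prob=0.002014
DUDDUD: Ā=101.2881, payoff=0.0000, prob=0.002014
UUDDUD: Ā=228.7152, payoff=0.0000, prob=0.006255
DDUDUD: Ā=85.5711, payoff=0.0000, prob=0.002014
UDUDUD: Ā=193.2252, payoff=0.0000, prob=0.006255
DUUDUD: Ā=167.8752, payoff=0.0000, prob=0.006255
UUUDUD: Ā=379.0729, payoff=0.0000, prob=0.019424
DDDUUD: Ā=75.8266, payoff=0.0000, prob=0.002014
UDDUUD: Ā=171.2214, payoff=0.0000, prob=0.006255
DUDUUD: Ā=145.8714, payoff=0.0000, prob=0.006255
UUDUUD: Ā=329.3869, payoff=0.0000, prob=0.019424
DDUUUD: Ā=130.1544, payoff=0.0000, prob=0.006255
UDUUUD: Ā=293.8969, payoff=0.0000, prob=0.019424
DUUUUD: Ā=268.5469, payoff=19.4117, prob=0.019424
UUUUUD: Ā=606.3963, payoff=43.8329, prob=0.060318
DDDDDU: Ā=52.3368, payoff=0.0000, prob=0.000649
UDDDDU: Ā=118.1799, payoff=0.0000, prob=0.002014
DUDDDU: Ā=92.8299, payoff=0.0000, prob=0.002014
UUDDDU: Ā=209.6159, payoff=0.0000, prob=0.006255
DDUDDU: Ā=77.1129, payoff=0.0000, prob=0.002014
UDUDDU: Ā=174.1259, payoff=0.0000, prob=0.006255
DUUDDU: Ā=148.7759, payoff=0.0000, prob=0.006255
UUUDDU: Ā=335.9455, payoff=0.0000, prob=0.019424
DDDUDU: Ā=67.3683, payoff=0.0000, prob=0.002014
UDDUDU: Ā=152.1221, payoff=0.0000, prob=0.006255
DUDUDU: Ā=126.7721, payoff=0.7525, prob=0.006255
UUDUDU: Ā=286.2595, payoff=1.6992, prob=0.019424
DDUUDU: Ā=111.0551, payoff=16.4695, prob=0.006255
UDUUDU: Ā=250.7695, payoff=37.1892, prob=0.019424
DUUUDU: Ā=225.4195, payoff=62.5392, prob=0.019424
UUUUDU: Ā=509.0118, payoff=141.2174, prob=0.060318
DDDDUU: Ā=61.3267, payoff=0.0000, prob=0.002014
UDDDUU: Ā=138.4797, payoff=0.0000, prob=0.006255
DUDDUU: Ā=113.1297, payoff=14.3948, prob=0.006255
UUDDUU: Ā=255.4542, payoff=32.5045, prob=0.019424
DDUDUU: Ā=97.4127, payoff=30.1118, prob=0.006255
UDUDUU: Ā=219.9642, payoff=67.9945, prob=0.019424
DUUDUU: Ā=194.6142, payoff=93.3445, prob=0.019424
UUUDUU: Ā=439.4514, payoff=210.7778, prob=0.060318
DDDUUU: Ā=87.6682, payoff=39.8564, prob=0.006255
UDDUUU: Ā=197.9604, payoff=89.9983, prob=0.019424
DUDUUU: Ā=172.6104, payoff=115.3483, prob=0.019424
UUDUUU: Ā=389.7654, payoff=260.4638, prob=0.060318
DDUUUU: Ā=156.8934, payoff=131.0653, prob=0.019424
UDUUUU: Ā=354.2754, payoff=295.9538, prob=0.060318
DUUUUU: Ā=328.9254, payoff=321.3038, prob=0.060318
UUUUUU: Ā=742.7347, payoff=725.5248, prob=0.187303
Price = Σ prob·payoff / R^6 = 225.993261 / 3.138428 = 72.0084

price = 72.0084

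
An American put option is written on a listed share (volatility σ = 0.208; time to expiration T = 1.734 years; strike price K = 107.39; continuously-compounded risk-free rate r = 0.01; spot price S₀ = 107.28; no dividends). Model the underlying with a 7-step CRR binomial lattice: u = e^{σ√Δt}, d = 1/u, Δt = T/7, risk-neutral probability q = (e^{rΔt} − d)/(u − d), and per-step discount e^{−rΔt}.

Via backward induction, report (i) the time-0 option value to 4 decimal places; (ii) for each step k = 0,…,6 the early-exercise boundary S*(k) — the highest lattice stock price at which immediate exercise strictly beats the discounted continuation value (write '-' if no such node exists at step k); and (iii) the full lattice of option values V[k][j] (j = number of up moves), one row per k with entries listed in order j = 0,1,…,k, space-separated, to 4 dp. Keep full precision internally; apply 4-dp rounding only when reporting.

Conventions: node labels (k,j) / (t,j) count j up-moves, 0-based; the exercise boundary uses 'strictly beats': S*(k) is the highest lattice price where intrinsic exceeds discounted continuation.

params: Δt=0.24771 u=1.10907 d=0.90165 q=0.48610 e^(-rΔt)=0.99753
t_7 payoffs: 55.4142 43.4577 28.7507 10.6605 0.0000 0.0000 0.0000 0.0000
t_6: node(6,0) S=57.6449 payoff=49.7451 vs cont=49.4794 → 49.7451 [stop]  node(6,1) S=70.9055 payoff=36.4845 vs cont=36.2188 → 36.4845 [stop]  node(6,2) S=87.2167 payoff=20.1733 vs cont=19.9077 → 20.1733 [stop]  node(6,3) S=107.2800 payoff=0.1100 vs cont=5.4649 → 5.4649 [wait]  node(6,4) S=131.9587 payoff=0.0000 vs cont=0.0000 → 0.0000 [wait]  node(6,5) S=162.3146 payoff=0.0000 vs cont=0.0000 → 0.0000 [wait]  node(6,6) S=199.6535 payoff=0.0000 vs cont=0.0000 → 0.0000 [wait]  ⇒ S*(6)=87.2167
t_5: node(5,0) S=63.9323 payoff=43.4577 vs cont=43.1920 → 43.4577 [stop]  node(5,1) S=78.6393 payoff=28.7507 vs cont=28.4850 → 28.7507 [stop]  node(5,2) S=96.7295 payoff=10.6605 vs cont=12.9913 → 12.9913 [wait]  node(5,3) S=118.9812 payoff=0.0000 vs cont=2.8014 → 2.8014 [wait]  node(5,4) S=146.3517 payoff=0.0000 vs cont=0.0000 → 0.0000 [wait]  node(5,5) S=180.0185 payoff=0.0000 vs cont=0.0000 → 0.0000 [wait]  ⇒ S*(5)=78.6393
t_4: node(4,0) S=70.9055 payoff=36.4845 vs cont=36.2188 → 36.4845 [stop]  node(4,1) S=87.2167 payoff=20.1733 vs cont=21.0379 → 21.0379 [wait]  node(4,2) S=107.2800 payoff=0.1100 vs cont=8.0181 → 8.0181 [wait]  node(4,3) S=131.9587 payoff=0.0000 vs cont=1.4361 → 1.4361 [wait]  node(4,4) S=162.3146 payoff=0.0000 vs cont=0.0000 → 0.0000 [wait]  ⇒ S*(4)=70.9055
t_3: node(3,0) S=78.6393 payoff=28.7507 vs cont=28.9042 → 28.9042 [wait]  node(3,1) S=96.7295 payoff=10.6605 vs cont=14.6726 → 14.6726 [wait]  node(3,2) S=118.9812 payoff=0.0000 vs cont=4.8067 → 4.8067 [wait]  node(3,3) S=146.3517 payoff=0.0000 vs cont=0.7362 → 0.7362 [wait]  ⇒ S*(3)=-
t_2: node(2,0) S=87.2167 payoff=20.1733 vs cont=21.9318 → 21.9318 [wait]  node(2,1) S=107.2800 payoff=0.1100 vs cont=9.8523 → 9.8523 [wait]  node(2,2) S=131.9587 payoff=0.0000 vs cont=2.8210 → 2.8210 [wait]  ⇒ S*(2)=-
t_1: node(1,0) S=96.7295 payoff=10.6605 vs cont=16.0203 → 16.0203 [wait]  node(1,1) S=118.9812 payoff=0.0000 vs cont=6.4185 → 6.4185 [wait]  ⇒ S*(1)=-
t_0: node(0,0) S=107.2800 payoff=0.1100 vs cont=11.3248 → 11.3248 [wait]  ⇒ S*(0)=-

price = 11.3248
boundary = - - - - 70.9055 78.6393 87.2167
tree:
11.3248
16.0203 6.4185
21.9318 9.8523 2.8210
28.9042 14.6726 4.8067 0.7362
36.4845 21.0379 8.0181 1.4361 0.0000
43.4577 28.7507 12.9913 2.8014 0.0000 0.0000
49.7451 36.4845 20.1733 5.4649 0.0000 0.0000 0.0000
55.4142 43.4577 28.7507 10.6605 0.0000 0.0000 0.0000 0.0000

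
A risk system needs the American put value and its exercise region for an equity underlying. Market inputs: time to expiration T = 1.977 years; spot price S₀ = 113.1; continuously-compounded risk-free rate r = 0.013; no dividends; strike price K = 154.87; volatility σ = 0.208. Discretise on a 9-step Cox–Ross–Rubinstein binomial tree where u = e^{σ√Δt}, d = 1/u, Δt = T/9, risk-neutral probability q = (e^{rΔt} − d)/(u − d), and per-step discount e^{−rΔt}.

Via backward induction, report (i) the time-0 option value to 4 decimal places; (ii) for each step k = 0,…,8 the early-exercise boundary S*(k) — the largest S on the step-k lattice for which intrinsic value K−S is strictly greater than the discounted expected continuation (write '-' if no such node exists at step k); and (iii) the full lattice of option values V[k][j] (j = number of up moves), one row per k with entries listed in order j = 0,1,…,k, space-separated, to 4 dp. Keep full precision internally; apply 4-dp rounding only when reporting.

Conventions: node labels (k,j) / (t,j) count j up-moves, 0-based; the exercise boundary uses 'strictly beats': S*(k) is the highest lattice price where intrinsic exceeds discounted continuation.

params: Δt=0.21967 u=1.10240 d=0.90711 q=0.49029 e^(-rΔt)=0.99715
t_9 payoffs: 107.8350 97.7094 85.4039 70.4493 52.2754 30.1889 3.3477 0.0000 0.0000 0.0000
t_8: node(8,0) S=51.8512 payoff=103.0188 vs cont=102.5771 → 103.0188 [stop]  node(8,1) S=63.0137 payoff=91.8563 vs cont=91.4147 → 91.8563 [stop]  node(8,2) S=76.5792 payoff=78.2908 vs cont=77.8492 → 78.2908 [stop]  node(8,3) S=93.0651 payoff=61.8049 vs cont=61.3633 → 61.8049 [stop]  node(8,4) S=113.1000 payoff=41.7700 vs cont=41.3284 → 41.7700 [stop]  node(8,5) S=137.4480 payoff=17.4220 vs cont=16.9804 → 17.4220 [stop]  node(8,6) S=167.0376 payoff=0.0000 vs cont=1.7015 → 1.7015 [wait]  node(8,7) S=202.9973 payoff=0.0000 vs cont=0.0000 → 0.0000 [wait]  node(8,8) S=246.6983 payoff=0.0000 vs cont=0.0000 → 0.0000 [wait]  ⇒ S*(8)=137.4480
t_7: node(7,0) S=57.1606 payoff=97.7094 vs cont=97.2677 → 97.7094 [stop]  node(7,1) S=69.4661 payoff=85.4039 vs cont=84.9623 → 85.4039 [stop]  node(7,2) S=84.4207 payoff=70.4493 vs cont=70.0077 → 70.4493 [stop]  node(7,3) S=102.5946 payoff=52.2754 vs cont=51.8337 → 52.2754 [stop]  node(7,4) S=124.6811 payoff=30.1889 vs cont=29.7473 → 30.1889 [stop]  node(7,5) S=151.5223 payoff=3.3477 vs cont=9.6867 → 9.6867 [wait]  node(7,6) S=184.1418 payoff=0.0000 vs cont=0.8648 → 0.8648 [wait]  node(7,7) S=223.7836 payoff=0.0000 vs cont=0.0000 → 0.0000 [wait]  ⇒ S*(7)=124.6811
t_6: node(6,0) S=63.0137 payoff=91.8563 vs cont=91.4147 → 91.8563 [stop]  node(6,1) S=76.5792 payoff=78.2908 vs cont=77.8492 → 78.2908 [stop]  node(6,2) S=93.0651 payoff=61.8049 vs cont=61.3633 → 61.8049 [stop]  node(6,3) S=113.1000 payoff=41.7700 vs cont=41.3284 → 41.7700 [stop]  node(6,4) S=137.4480 payoff=17.4220 vs cont=20.0794 → 20.0794 [wait]  node(6,5) S=167.0376 payoff=0.0000 vs cont=5.3461 → 5.3461 [wait]  node(6,6) S=202.9973 payoff=0.0000 vs cont=0.4395 → 0.4395 [wait]  ⇒ S*(6)=113.1000
t_5: node(5,0) S=69.4661 payoff=85.4039 vs cont=84.9623 → 85.4039 [stop]  node(5,1) S=84.4207 payoff=70.4493 vs cont=70.0077 → 70.4493 [stop]  node(5,2) S=102.5946 payoff=52.2754 vs cont=51.8337 → 52.2754 [stop]  node(5,3) S=124.6811 payoff=30.1889 vs cont=31.0465 → 31.0465 [wait]  node(5,4) S=151.5223 payoff=3.3477 vs cont=12.8191 → 12.8191 [wait]  node(5,5) S=184.1418 payoff=0.0000 vs cont=2.9321 → 2.9321 [wait]  ⇒ S*(5)=102.5946
t_4: node(4,0) S=76.5792 payoff=78.2908 vs cont=77.8492 → 78.2908 [stop]  node(4,1) S=93.0651 payoff=61.8049 vs cont=61.3633 → 61.8049 [stop]  node(4,2) S=113.1000 payoff=41.7700 vs cont=41.7476 → 41.7700 [stop]  node(4,3) S=137.4480 payoff=17.4220 vs cont=22.0467 → 22.0467 [wait]  node(4,4) S=167.0376 payoff=0.0000 vs cont=7.9488 → 7.9488 [wait]  ⇒ S*(4)=113.1000
t_3: node(3,0) S=84.4207 payoff=70.4493 vs cont=70.0077 → 70.4493 [stop]  node(3,1) S=102.5946 payoff=52.2754 vs cont=51.8337 → 52.2754 [stop]  node(3,2) S=124.6811 payoff=30.1889 vs cont=32.0083 → 32.0083 [wait]  node(3,3) S=151.5223 payoff=3.3477 vs cont=15.0915 → 15.0915 [wait]  ⇒ S*(3)=102.5946
t_2: node(2,0) S=93.0651 payoff=61.8049 vs cont=61.3633 → 61.8049 [stop]  node(2,1) S=113.1000 payoff=41.7700 vs cont=42.2179 → 42.2179 [wait]  node(2,2) S=137.4480 payoff=17.4220 vs cont=23.6465 → 23.6465 [wait]  ⇒ S*(2)=93.0651
t_1: node(1,0) S=102.5946 payoff=52.2754 vs cont=52.0527 → 52.2754 [stop]  node(1,1) S=124.6811 payoff=30.1889 vs cont=33.0181 → 33.0181 [wait]  ⇒ S*(1)=102.5946
t_0: node(0,0) S=113.1000 payoff=41.7700 vs cont=42.7115 → 42.7115 [wait]  ⇒ S*(0)=-

price = 42.7115
boundary = - 102.5946 93.0651 102.5946 113.1000 102.5946 113.1000 124.6811 137.4480
tree:
42.7115
52.2754 33.0181
61.8049 42.2179 23.6465
70.4493 52.2754 32.0083 15.0915
78.2908 61.8049 41.7700 22.0467 7.9488
85.4039 70.4493 52.2754 31.0465 12.8191 2.9321
91.8563 78.2908 61.8049 41.7700 20.0794 5.3461 0.4395
97.7094 85.4039 70.4493 52.2754 30.1889 9.6867 0.8648 0.0000
103.0188 91.8563 78.2908 61.8049 41.7700 17.4220 1.7015 0.0000 0.0000
107.8350 97.7094 85.4039 70.4493 52.2754 30.1889 3.3477 0.0000 0.0000 0.0000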